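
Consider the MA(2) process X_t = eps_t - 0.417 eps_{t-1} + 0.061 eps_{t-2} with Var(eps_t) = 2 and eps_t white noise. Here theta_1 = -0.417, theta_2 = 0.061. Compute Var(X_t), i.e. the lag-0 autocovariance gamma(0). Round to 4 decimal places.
\gamma(0) = 2.3552

For an MA(q) process X_t = eps_t + sum_i theta_i eps_{t-i} with
Var(eps_t) = sigma^2, the variance is
  gamma(0) = sigma^2 * (1 + sum_i theta_i^2).
  sum_i theta_i^2 = (-0.417)^2 + (0.061)^2 = 0.173889 + 0.003721 = 0.17761.
  gamma(0) = 2 * (1 + 0.17761) = 2 * 1.17761 = 2.35522, which rounds to 2.3552.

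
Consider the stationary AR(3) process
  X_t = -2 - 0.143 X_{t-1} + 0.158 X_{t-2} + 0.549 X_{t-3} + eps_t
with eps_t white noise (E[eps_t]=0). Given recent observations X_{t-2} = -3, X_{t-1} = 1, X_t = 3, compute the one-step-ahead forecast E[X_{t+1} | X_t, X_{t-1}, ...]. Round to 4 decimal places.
E[X_{t+1} \mid \mathcal F_t] = -3.9180

For an AR(p) model X_t = c + sum_i phi_i X_{t-i} + eps_t, the
one-step-ahead conditional mean is
  E[X_{t+1} | X_t, ...] = c + sum_i phi_i X_{t+1-i}.
Substitute known values:
  E[X_{t+1} | ...] = -2 + (-0.143) * (3) + (0.158) * (1) + (0.549) * (-3)
                   = -3.9180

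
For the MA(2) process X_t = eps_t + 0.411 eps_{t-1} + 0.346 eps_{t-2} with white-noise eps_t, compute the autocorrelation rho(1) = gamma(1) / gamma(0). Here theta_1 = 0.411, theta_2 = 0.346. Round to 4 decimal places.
\rho(1) = 0.4293

For an MA(q) process with theta_0 = 1, the autocovariance is
  gamma(k) = sigma^2 * sum_{i=0..q-k} theta_i * theta_{i+k},
and rho(k) = gamma(k) / gamma(0). Sigma^2 cancels.
  numerator   = (1)*(0.411) + (0.411)*(0.346) = 0.553206.
  denominator = (1)^2 + (0.411)^2 + (0.346)^2 = 1.288637.
  rho(1) = 0.553206 / 1.288637 = 0.4293.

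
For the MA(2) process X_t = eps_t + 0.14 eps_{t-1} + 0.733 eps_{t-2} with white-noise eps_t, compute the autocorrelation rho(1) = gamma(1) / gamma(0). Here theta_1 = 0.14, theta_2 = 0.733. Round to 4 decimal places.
\rho(1) = 0.1558

For an MA(q) process with theta_0 = 1, the autocovariance is
  gamma(k) = sigma^2 * sum_{i=0..q-k} theta_i * theta_{i+k},
and rho(k) = gamma(k) / gamma(0). Sigma^2 cancels.
  numerator   = (1)*(0.14) + (0.14)*(0.733) = 0.24262.
  denominator = (1)^2 + (0.14)^2 + (0.733)^2 = 1.556889.
  rho(1) = 0.24262 / 1.556889 = 0.1558.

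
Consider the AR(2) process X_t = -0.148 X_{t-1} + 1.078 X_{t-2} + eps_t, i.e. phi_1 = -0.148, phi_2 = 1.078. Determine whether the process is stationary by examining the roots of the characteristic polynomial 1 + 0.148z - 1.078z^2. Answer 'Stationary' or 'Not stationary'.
\text{Not stationary}

The AR(p) characteristic polynomial is P(z) = 1 + 0.148z - 1.078z^2.
Stationarity requires all roots to lie outside the unit circle, i.e. |z| > 1 for every root.
Set 1 + (0.148) z + (-1.078) z^2 = 0, i.e. a z^2 + b z + c = 0 with a = -1.078, b = 0.148, c = 1.
Discriminant D = b^2 - 4ac = (0.148)^2 - 4*(-1.078)*1 = 0.021904 - (-4.312) = 4.333904.
D >= 0, so the roots are real: z = (-b +/- sqrt(D)) / (2a) = (-0.148 +/- 2.081803) / (-2.156).
  z_1 = (-0.148 + 2.081803) / (-2.156) = -0.8969,   |z_1| = 0.8969.
  z_2 = (-0.148 - 2.081803) / (-2.156) = 1.0342,   |z_2| = 1.0342.
Moduli of all roots: 0.8969, 1.0342.
All moduli strictly greater than 1? No.
Verdict: Not stationary.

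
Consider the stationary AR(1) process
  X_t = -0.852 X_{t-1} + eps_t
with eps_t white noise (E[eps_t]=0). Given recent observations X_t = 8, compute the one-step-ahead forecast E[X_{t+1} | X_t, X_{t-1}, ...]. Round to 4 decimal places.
E[X_{t+1} \mid \mathcal F_t] = -6.8160

For an AR(p) model X_t = c + sum_i phi_i X_{t-i} + eps_t, the
one-step-ahead conditional mean is
  E[X_{t+1} | X_t, ...] = c + sum_i phi_i X_{t+1-i}.
Substitute known values:
  E[X_{t+1} | ...] = (-0.852) * (8)
                   = -6.8160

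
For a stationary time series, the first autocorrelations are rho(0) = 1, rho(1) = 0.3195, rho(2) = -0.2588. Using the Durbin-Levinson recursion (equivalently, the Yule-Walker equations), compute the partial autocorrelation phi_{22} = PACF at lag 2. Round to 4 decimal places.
\phi_{22} = -0.4019

The PACF at lag k is phi_{kk}, the last component of the solution
to the Yule-Walker system G_k phi = r_k where
  (G_k)_{ij} = rho(|i - j|), (r_k)_i = rho(i), i,j = 1..k.
Equivalently, Durbin-Levinson gives phi_{kk} iteratively:
  phi_{11} = rho(1)
  phi_{kk} = [rho(k) - sum_{j=1..k-1} phi_{k-1,j} rho(k-j)]
            / [1 - sum_{j=1..k-1} phi_{k-1,j} rho(j)],
  phi_{k,j} = phi_{k-1,j} - phi_{kk} phi_{k-1,k-j},  j = 1..k-1.
Step k = 1:
  phi_11 = rho(1) = 0.3195.
Step k = 2:
  phi_22 = [rho(2) - phi_11 rho(1)] / [1 - phi_11 rho(1)] = [-0.2588 - (0.3195)(0.3195)] / [1 - (0.3195)(0.3195)]
         = -0.36088025 / 0.89791975 = -0.4019.
Therefore phi_{22} = -0.4019.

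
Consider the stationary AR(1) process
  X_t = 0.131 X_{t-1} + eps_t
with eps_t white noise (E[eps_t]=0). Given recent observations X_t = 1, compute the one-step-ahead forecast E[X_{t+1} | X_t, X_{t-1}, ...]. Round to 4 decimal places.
E[X_{t+1} \mid \mathcal F_t] = 0.1310

For an AR(p) model X_t = c + sum_i phi_i X_{t-i} + eps_t, the
one-step-ahead conditional mean is
  E[X_{t+1} | X_t, ...] = c + sum_i phi_i X_{t+1-i}.
Substitute known values:
  E[X_{t+1} | ...] = (0.131) * (1)
                   = 0.1310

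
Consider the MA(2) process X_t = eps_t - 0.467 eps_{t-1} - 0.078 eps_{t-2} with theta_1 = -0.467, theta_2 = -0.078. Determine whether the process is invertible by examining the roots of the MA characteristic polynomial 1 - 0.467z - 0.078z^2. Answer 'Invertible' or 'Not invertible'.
\text{Invertible}

The MA(q) characteristic polynomial is P(z) = 1 - 0.467z - 0.078z^2.
Invertibility requires all roots to lie outside the unit circle, i.e. |z| > 1 for every root.
Set 1 + (-0.467) z + (-0.078) z^2 = 0, i.e. a z^2 + b z + c = 0 with a = -0.078, b = -0.467, c = 1.
Discriminant D = b^2 - 4ac = (-0.467)^2 - 4*(-0.078)*1 = 0.218089 - (-0.312) = 0.530089.
D >= 0, so the roots are real: z = (-b +/- sqrt(D)) / (2a) = (0.467 +/- 0.728072) / (-0.156).
  z_1 = (0.467 + 0.728072) / (-0.156) = -7.6607,   |z_1| = 7.6607.
  z_2 = (0.467 - 0.728072) / (-0.156) = 1.6735,   |z_2| = 1.6735.
Moduli of all roots: 7.6607, 1.6735.
All moduli strictly greater than 1? Yes.
Verdict: Invertible.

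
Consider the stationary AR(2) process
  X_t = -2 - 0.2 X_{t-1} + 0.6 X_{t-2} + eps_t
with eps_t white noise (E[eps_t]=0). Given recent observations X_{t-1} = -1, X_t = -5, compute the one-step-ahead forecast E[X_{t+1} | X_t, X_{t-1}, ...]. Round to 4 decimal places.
E[X_{t+1} \mid \mathcal F_t] = -1.6000

For an AR(p) model X_t = c + sum_i phi_i X_{t-i} + eps_t, the
one-step-ahead conditional mean is
  E[X_{t+1} | X_t, ...] = c + sum_i phi_i X_{t+1-i}.
Substitute known values:
  E[X_{t+1} | ...] = -2 + (-0.2) * (-5) + (0.6) * (-1)
                   = -1.6000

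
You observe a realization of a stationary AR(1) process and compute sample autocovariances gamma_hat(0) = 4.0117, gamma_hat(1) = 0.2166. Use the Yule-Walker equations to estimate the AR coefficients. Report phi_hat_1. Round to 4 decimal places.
\hat\phi_{1} = 0.0540

The Yule-Walker equations for an AR(p) process read, in matrix form,
  Gamma_p phi = r_p,   with   (Gamma_p)_{ij} = gamma(|i - j|),
                       (r_p)_i = gamma(i),   i,j = 1..p.
Substitute the sample gammas (Toeplitz matrix and right-hand side of size 1):
  Gamma_p = [[4.0117]]
  r_p     = [0.2166]
With p = 1 this is the single equation gamma(0) phi_1 = gamma(1):
  phi_hat_1 = gamma(1) / gamma(0) = 0.2166 / 4.0117 = 0.0540.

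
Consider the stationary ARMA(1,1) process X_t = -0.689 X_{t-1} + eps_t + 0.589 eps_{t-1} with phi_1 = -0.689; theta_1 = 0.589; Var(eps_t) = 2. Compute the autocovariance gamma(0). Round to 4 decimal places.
\gamma(0) = 2.0381

Multiply the model equation by X_{t-k} and take expectations. With theta_0 = psi_0 = 1 and psi_j the MA(infinity) weights, this gives
  gamma(k) - sum_i phi_i gamma(k-i) = c_k,
  c_k = sigma^2 * sum_{j=k..q} theta_j psi_{j-k}   (c_k = 0 for k > q),
using gamma(-m) = gamma(m).
psi-weights needed (psi_j = theta_j + sum_i phi_i psi_{j-i}):
  psi_1 = theta_1 + phi_1 = 0.589 + (-0.689) = -0.1
Right-hand sides:
  c_0 = sigma^2 (1 + theta_1 psi_1) = 2 * (1 + (0.589)(-0.1)) = 2 * 0.9411 = 1.8822
  c_1 = sigma^2 theta_1 = 2 * (0.589) = 1.178
  c_2 = 0
Equations for k = 0 and k = 1 (AR order 1):
  gamma(0) = phi_1 gamma(1) + c_0
  gamma(1) = phi_1 gamma(0) + c_1
Substituting the second into the first: gamma(0) (1 - phi_1^2) = c_0 + phi_1 c_1, so
  gamma(0) = (c_0 + phi_1 c_1) / (1 - phi_1^2) = (1.8822 + (-0.689)(1.178)) / (1 - (-0.689)^2) = 1.070558 / 0.525279 = 2.038075.
Therefore gamma(0) = 2.0381 (to 4 decimal places).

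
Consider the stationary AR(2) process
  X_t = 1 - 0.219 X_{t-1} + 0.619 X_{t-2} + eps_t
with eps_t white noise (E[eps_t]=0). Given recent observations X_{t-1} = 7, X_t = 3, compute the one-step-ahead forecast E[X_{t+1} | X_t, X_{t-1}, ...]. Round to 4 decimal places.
E[X_{t+1} \mid \mathcal F_t] = 4.6760

For an AR(p) model X_t = c + sum_i phi_i X_{t-i} + eps_t, the
one-step-ahead conditional mean is
  E[X_{t+1} | X_t, ...] = c + sum_i phi_i X_{t+1-i}.
Substitute known values:
  E[X_{t+1} | ...] = 1 + (-0.219) * (3) + (0.619) * (7)
                   = 4.6760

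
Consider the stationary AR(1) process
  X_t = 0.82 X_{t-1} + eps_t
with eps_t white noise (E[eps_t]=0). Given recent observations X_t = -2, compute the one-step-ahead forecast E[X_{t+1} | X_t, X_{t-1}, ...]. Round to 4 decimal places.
E[X_{t+1} \mid \mathcal F_t] = -1.6400

For an AR(p) model X_t = c + sum_i phi_i X_{t-i} + eps_t, the
one-step-ahead conditional mean is
  E[X_{t+1} | X_t, ...] = c + sum_i phi_i X_{t+1-i}.
Substitute known values:
  E[X_{t+1} | ...] = (0.82) * (-2)
                   = -1.6400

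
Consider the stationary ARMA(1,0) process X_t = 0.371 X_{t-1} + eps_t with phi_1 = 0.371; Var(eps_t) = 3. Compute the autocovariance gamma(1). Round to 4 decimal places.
\gamma(1) = 1.2906

Multiply the model equation by X_{t-k} and take expectations. With theta_0 = psi_0 = 1 and psi_j the MA(infinity) weights, this gives
  gamma(k) - sum_i phi_i gamma(k-i) = c_k,
  c_k = sigma^2 * sum_{j=k..q} theta_j psi_{j-k}   (c_k = 0 for k > q),
using gamma(-m) = gamma(m).
Pure AR (q = 0): c_0 = sigma^2 = 3, c_k = 0 for k >= 1.
Equations for k = 0 and k = 1 (AR order 1):
  gamma(0) = phi_1 gamma(1) + c_0
  gamma(1) = phi_1 gamma(0) + c_1
Substituting the second into the first: gamma(0) (1 - phi_1^2) = c_0 + phi_1 c_1, so
  gamma(0) = c_0 / (1 - phi_1^2) = 3 / (1 - (0.371)^2) = 3 / 0.862359 = 3.47883.
  gamma(1) = phi_1 gamma(0) = (0.371)(3.47883) = 1.290646.
Therefore gamma(1) = 1.2906 (to 4 decimal places).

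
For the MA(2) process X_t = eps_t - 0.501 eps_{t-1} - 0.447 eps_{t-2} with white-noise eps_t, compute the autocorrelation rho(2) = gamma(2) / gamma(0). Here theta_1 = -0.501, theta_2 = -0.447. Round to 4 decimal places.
\rho(2) = -0.3081

For an MA(q) process with theta_0 = 1, the autocovariance is
  gamma(k) = sigma^2 * sum_{i=0..q-k} theta_i * theta_{i+k},
and rho(k) = gamma(k) / gamma(0). Sigma^2 cancels.
  numerator   = (1)*(-0.447) = -0.447.
  denominator = (1)^2 + (-0.501)^2 + (-0.447)^2 = 1.45081.
  rho(2) = -0.447 / 1.45081 = -0.3081.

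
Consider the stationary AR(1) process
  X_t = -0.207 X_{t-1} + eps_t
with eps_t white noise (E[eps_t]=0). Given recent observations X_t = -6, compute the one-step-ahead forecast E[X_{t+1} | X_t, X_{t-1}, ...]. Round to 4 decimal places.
E[X_{t+1} \mid \mathcal F_t] = 1.2420

For an AR(p) model X_t = c + sum_i phi_i X_{t-i} + eps_t, the
one-step-ahead conditional mean is
  E[X_{t+1} | X_t, ...] = c + sum_i phi_i X_{t+1-i}.
Substitute known values:
  E[X_{t+1} | ...] = (-0.207) * (-6)
                   = 1.2420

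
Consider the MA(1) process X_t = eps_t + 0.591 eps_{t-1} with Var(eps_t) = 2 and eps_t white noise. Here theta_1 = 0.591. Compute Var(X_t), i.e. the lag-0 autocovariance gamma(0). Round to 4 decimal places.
\gamma(0) = 2.6986

For an MA(q) process X_t = eps_t + sum_i theta_i eps_{t-i} with
Var(eps_t) = sigma^2, the variance is
  gamma(0) = sigma^2 * (1 + sum_i theta_i^2).
  sum_i theta_i^2 = (0.591)^2 = 0.349281.
  gamma(0) = 2 * (1 + 0.349281) = 2 * 1.349281 = 2.698562, which rounds to 2.6986.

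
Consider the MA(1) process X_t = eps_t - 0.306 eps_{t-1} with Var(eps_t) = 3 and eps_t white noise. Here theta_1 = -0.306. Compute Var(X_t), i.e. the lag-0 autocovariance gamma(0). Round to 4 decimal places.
\gamma(0) = 3.2809

For an MA(q) process X_t = eps_t + sum_i theta_i eps_{t-i} with
Var(eps_t) = sigma^2, the variance is
  gamma(0) = sigma^2 * (1 + sum_i theta_i^2).
  sum_i theta_i^2 = (-0.306)^2 = 0.093636.
  gamma(0) = 3 * (1 + 0.093636) = 3 * 1.093636 = 3.280908, which rounds to 3.2809.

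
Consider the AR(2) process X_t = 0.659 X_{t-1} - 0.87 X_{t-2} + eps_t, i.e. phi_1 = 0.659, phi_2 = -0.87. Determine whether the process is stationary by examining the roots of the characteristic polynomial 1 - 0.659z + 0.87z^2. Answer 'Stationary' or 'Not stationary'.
\text{Stationary}

The AR(p) characteristic polynomial is P(z) = 1 - 0.659z + 0.87z^2.
Stationarity requires all roots to lie outside the unit circle, i.e. |z| > 1 for every root.
Set 1 + (-0.659) z + (0.87) z^2 = 0, i.e. a z^2 + b z + c = 0 with a = 0.87, b = -0.659, c = 1.
Discriminant D = b^2 - 4ac = (-0.659)^2 - 4*(0.87)*1 = 0.434281 - (3.48) = -3.045719.
D < 0, so the roots are the complex-conjugate pair z = (-b +/- i sqrt(-D)) / (2a) = 0.3787 +/- 1.003i.
For a conjugate pair |z|^2 = z * conj(z) = (product of roots) = c/a = 1/(0.87) = 1.149425, so |z| = sqrt(1.149425) = 1.0721 for both roots.
Moduli of all roots: 1.0721, 1.0721.
All moduli strictly greater than 1? Yes.
Verdict: Stationary.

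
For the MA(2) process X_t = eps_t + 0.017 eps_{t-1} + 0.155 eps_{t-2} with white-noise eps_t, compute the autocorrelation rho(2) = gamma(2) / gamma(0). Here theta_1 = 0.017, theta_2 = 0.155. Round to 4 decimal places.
\rho(2) = 0.1513

For an MA(q) process with theta_0 = 1, the autocovariance is
  gamma(k) = sigma^2 * sum_{i=0..q-k} theta_i * theta_{i+k},
and rho(k) = gamma(k) / gamma(0). Sigma^2 cancels.
  numerator   = (1)*(0.155) = 0.155.
  denominator = (1)^2 + (0.017)^2 + (0.155)^2 = 1.024314.
  rho(2) = 0.155 / 1.024314 = 0.1513.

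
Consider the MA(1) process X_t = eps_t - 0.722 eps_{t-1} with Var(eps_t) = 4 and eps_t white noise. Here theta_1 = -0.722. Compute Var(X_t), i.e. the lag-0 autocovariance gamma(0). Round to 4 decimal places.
\gamma(0) = 6.0851

For an MA(q) process X_t = eps_t + sum_i theta_i eps_{t-i} with
Var(eps_t) = sigma^2, the variance is
  gamma(0) = sigma^2 * (1 + sum_i theta_i^2).
  sum_i theta_i^2 = (-0.722)^2 = 0.521284.
  gamma(0) = 4 * (1 + 0.521284) = 4 * 1.521284 = 6.085136, which rounds to 6.0851.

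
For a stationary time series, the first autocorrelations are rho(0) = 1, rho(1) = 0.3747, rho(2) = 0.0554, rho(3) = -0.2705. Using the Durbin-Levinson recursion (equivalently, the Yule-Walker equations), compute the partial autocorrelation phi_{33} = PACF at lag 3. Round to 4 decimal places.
\phi_{33} = -0.3011

The PACF at lag k is phi_{kk}, the last component of the solution
to the Yule-Walker system G_k phi = r_k where
  (G_k)_{ij} = rho(|i - j|), (r_k)_i = rho(i), i,j = 1..k.
Equivalently, Durbin-Levinson gives phi_{kk} iteratively:
  phi_{11} = rho(1)
  phi_{kk} = [rho(k) - sum_{j=1..k-1} phi_{k-1,j} rho(k-j)]
            / [1 - sum_{j=1..k-1} phi_{k-1,j} rho(j)],
  phi_{k,j} = phi_{k-1,j} - phi_{kk} phi_{k-1,k-j},  j = 1..k-1.
Step k = 1:
  phi_11 = rho(1) = 0.3747.
Step k = 2:
  phi_22 = [rho(2) - phi_11 rho(1)] / [1 - phi_11 rho(1)] = [0.0554 - (0.3747)(0.3747)] / [1 - (0.3747)(0.3747)]
         = -0.08500009 / 0.85959991 = -0.098883.
  Update: phi_21 = phi_11 - phi_22 phi_11 = 0.3747 - (-0.098883)(0.3747) = 0.411752.
Step k = 3:
  phi_33 = [rho(3) - phi_21 rho(2) - phi_22 rho(1)] / [1 - phi_21 rho(1) - phi_22 rho(2)]
    numerator   = -0.2705 - (0.411752)(0.0554) - (-0.098883)(0.3747) = -0.25625946
    denominator = 1 - (0.411752)(0.3747) - (-0.098883)(0.0554) = 0.85119482
  phi_33 = -0.25625946 / 0.85119482 = -0.3011.
Therefore phi_{33} = -0.3011.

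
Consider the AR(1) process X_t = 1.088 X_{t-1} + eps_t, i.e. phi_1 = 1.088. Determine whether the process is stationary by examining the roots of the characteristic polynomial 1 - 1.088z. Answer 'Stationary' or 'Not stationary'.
\text{Not stationary}

The AR(p) characteristic polynomial is P(z) = 1 - 1.088z.
Stationarity requires all roots to lie outside the unit circle, i.e. |z| > 1 for every root.
This is linear in z: 1 + (-1.088) z = 0  =>  z = -1/(-1.088) = 0.919118,  |z| = 0.919118.
Moduli of all roots: 0.9191.
All moduli strictly greater than 1? No.
Verdict: Not stationary.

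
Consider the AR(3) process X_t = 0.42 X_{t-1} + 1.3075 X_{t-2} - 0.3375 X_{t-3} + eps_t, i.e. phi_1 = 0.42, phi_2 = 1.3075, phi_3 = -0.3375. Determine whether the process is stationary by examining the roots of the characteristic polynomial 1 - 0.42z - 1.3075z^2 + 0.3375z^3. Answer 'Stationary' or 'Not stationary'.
\text{Not stationary}

The AR(p) characteristic polynomial is P(z) = 1 - 0.42z - 1.3075z^2 + 0.3375z^3.
Stationarity requires all roots to lie outside the unit circle, i.e. |z| > 1 for every root.
Degree 3: look for a simple real root z0 first, then factor out (1 - z/z0) and solve the remaining quadratic.
Testing z0 = 0.8: P(0.8) = 1 + (-0.42)(0.8) + (-1.3075)(0.8)^2 + (0.3375)(0.8)^3
  = 1 + (-0.336) + (-0.8368) + (0.1728) = 0.  So z_0 = 0.8 is a root, |z_0| = 0.8.
Divide out the factor (1 - 1.25 z) = (1 - z/z0) (since 1/z0 = 1.25):
  P(z) = (1 - 1.25 z)(1 + (0.83) z + (-0.27) z^2)
  [check: z-coef 0.83 - (1.25) = -0.42; z^2-coef -0.27 - (1.25)(0.83) = -1.3075; z^3-coef -(1.25)(-0.27) = 0.3375.]
Remaining roots from the quadratic factor 1 + (0.83) z + (-0.27) z^2:
  Set 1 + (0.83) z + (-0.27) z^2 = 0, i.e. a z^2 + b z + c = 0 with a = -0.27, b = 0.83, c = 1.
  Discriminant D = b^2 - 4ac = (0.83)^2 - 4*(-0.27)*1 = 0.6889 - (-1.08) = 1.7689.
  D >= 0, so the roots are real: z = (-b +/- sqrt(D)) / (2a) = (-0.83 +/- 1.33) / (-0.54).
    z_1 = (-0.83 + 1.33) / (-0.54) = -0.9259,   |z_1| = 0.9259.
    z_2 = (-0.83 - 1.33) / (-0.54) = 4,   |z_2| = 4.
Moduli of all roots: 0.8000, 0.9259, 4.0000.
All moduli strictly greater than 1? No.
Verdict: Not stationary.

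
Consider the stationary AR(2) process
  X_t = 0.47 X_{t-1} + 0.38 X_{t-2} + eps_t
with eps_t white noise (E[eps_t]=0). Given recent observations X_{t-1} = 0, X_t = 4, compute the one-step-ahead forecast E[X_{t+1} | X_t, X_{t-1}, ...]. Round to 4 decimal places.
E[X_{t+1} \mid \mathcal F_t] = 1.8800

For an AR(p) model X_t = c + sum_i phi_i X_{t-i} + eps_t, the
one-step-ahead conditional mean is
  E[X_{t+1} | X_t, ...] = c + sum_i phi_i X_{t+1-i}.
Substitute known values:
  E[X_{t+1} | ...] = (0.47) * (4) + (0.38) * (0)
                   = 1.8800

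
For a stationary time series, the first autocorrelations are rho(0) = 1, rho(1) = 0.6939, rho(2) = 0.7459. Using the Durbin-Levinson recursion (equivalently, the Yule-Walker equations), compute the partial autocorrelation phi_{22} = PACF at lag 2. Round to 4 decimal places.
\phi_{22} = 0.5099

The PACF at lag k is phi_{kk}, the last component of the solution
to the Yule-Walker system G_k phi = r_k where
  (G_k)_{ij} = rho(|i - j|), (r_k)_i = rho(i), i,j = 1..k.
Equivalently, Durbin-Levinson gives phi_{kk} iteratively:
  phi_{11} = rho(1)
  phi_{kk} = [rho(k) - sum_{j=1..k-1} phi_{k-1,j} rho(k-j)]
            / [1 - sum_{j=1..k-1} phi_{k-1,j} rho(j)],
  phi_{k,j} = phi_{k-1,j} - phi_{kk} phi_{k-1,k-j},  j = 1..k-1.
Step k = 1:
  phi_11 = rho(1) = 0.6939.
Step k = 2:
  phi_22 = [rho(2) - phi_11 rho(1)] / [1 - phi_11 rho(1)] = [0.7459 - (0.6939)(0.6939)] / [1 - (0.6939)(0.6939)]
         = 0.26440279 / 0.51850279 = 0.5099.
Therefore phi_{22} = 0.5099.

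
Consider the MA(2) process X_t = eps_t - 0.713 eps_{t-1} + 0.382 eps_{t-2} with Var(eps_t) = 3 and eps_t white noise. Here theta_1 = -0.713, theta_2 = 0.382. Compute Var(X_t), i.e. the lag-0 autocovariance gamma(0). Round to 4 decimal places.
\gamma(0) = 4.9629

For an MA(q) process X_t = eps_t + sum_i theta_i eps_{t-i} with
Var(eps_t) = sigma^2, the variance is
  gamma(0) = sigma^2 * (1 + sum_i theta_i^2).
  sum_i theta_i^2 = (-0.713)^2 + (0.382)^2 = 0.508369 + 0.145924 = 0.654293.
  gamma(0) = 3 * (1 + 0.654293) = 3 * 1.654293 = 4.962879, which rounds to 4.9629.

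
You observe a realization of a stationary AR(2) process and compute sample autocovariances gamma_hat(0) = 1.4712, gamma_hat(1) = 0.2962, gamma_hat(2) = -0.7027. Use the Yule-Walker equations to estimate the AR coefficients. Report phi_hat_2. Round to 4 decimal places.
\hat\phi_{2} = -0.5401

The Yule-Walker equations for an AR(p) process read, in matrix form,
  Gamma_p phi = r_p,   with   (Gamma_p)_{ij} = gamma(|i - j|),
                       (r_p)_i = gamma(i),   i,j = 1..p.
Substitute the sample gammas (Toeplitz matrix and right-hand side of size 2):
  Gamma_p = [[1.4712, 0.2962], [0.2962, 1.4712]]
  r_p     = [0.2962, -0.7027]
Written out:
  1.4712 phi_1 + 0.2962 phi_2 = 0.2962
  0.2962 phi_1 + 1.4712 phi_2 = -0.7027
Solve by Cramer's rule:
  det = gamma(0)^2 - gamma(1)^2 = (1.4712)^2 - (0.2962)^2 = 2.16442944 - 0.08773444 = 2.076695
  phi_hat_1 = [gamma(1) gamma(0) - gamma(1) gamma(2)] / det = [(0.2962)(1.4712) - (0.2962)(-0.7027)] / 2.076695 = 0.64390918 / 2.076695 = 0.3101
  phi_hat_2 = [gamma(0) gamma(2) - gamma(1)^2] / det = [(1.4712)(-0.7027) - (0.2962)^2] / 2.076695 = -1.12154668 / 2.076695 = -0.5401
So phi_hat = [0.3101, -0.5401].
Therefore phi_hat_2 = -0.5401.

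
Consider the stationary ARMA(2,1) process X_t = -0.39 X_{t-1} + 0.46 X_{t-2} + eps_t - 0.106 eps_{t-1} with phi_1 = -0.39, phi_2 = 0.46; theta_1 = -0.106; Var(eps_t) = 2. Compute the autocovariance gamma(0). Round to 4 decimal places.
\gamma(0) = 6.1742

Multiply the model equation by X_{t-k} and take expectations. With theta_0 = psi_0 = 1 and psi_j the MA(infinity) weights, this gives
  gamma(k) - sum_i phi_i gamma(k-i) = c_k,
  c_k = sigma^2 * sum_{j=k..q} theta_j psi_{j-k}   (c_k = 0 for k > q),
using gamma(-m) = gamma(m).
psi-weights needed (psi_j = theta_j + sum_i phi_i psi_{j-i}):
  psi_1 = theta_1 + phi_1 = -0.106 + (-0.39) = -0.496
Right-hand sides:
  c_0 = sigma^2 (1 + theta_1 psi_1) = 2 * (1 + (-0.106)(-0.496)) = 2 * 1.052576 = 2.105152
  c_1 = sigma^2 theta_1 = 2 * (-0.106) = -0.212
  c_2 = 0
Equations for k = 0, 1, 2 (AR order 2, c_2 = 0):
  (E0) gamma(0) = phi_1 gamma(1) + phi_2 gamma(2) + c_0
  (E1) gamma(1) = phi_1 gamma(0) + phi_2 gamma(1) + c_1
  (E2) gamma(2) = phi_1 gamma(1) + phi_2 gamma(0)
From (E1): gamma(1) = A gamma(0) + B with
  A = phi_1 / (1 - phi_2) = -0.39 / 0.54 = -0.722222,   B = c_1 / (1 - phi_2) = -0.212 / 0.54 = -0.392593.
Insert (E2) into (E0): gamma(0) (1 - phi_2^2) = phi_1 (1 + phi_2) gamma(1) + c_0.
  phi_1 (1 + phi_2) = (-0.39)(1.46) = -0.5694,   1 - phi_2^2 = 0.7884.
Replace gamma(1) by A gamma(0) + B and collect gamma(0):
  gamma(0) [0.7884 - (-0.5694)(-0.722222)] = (-0.5694)(-0.392593) + 2.105152
  gamma(0) * 0.377167 = 2.328694
  gamma(0) = 2.328694 / 0.377167 = 6.174178.
Therefore gamma(0) = 6.1742 (to 4 decimal places).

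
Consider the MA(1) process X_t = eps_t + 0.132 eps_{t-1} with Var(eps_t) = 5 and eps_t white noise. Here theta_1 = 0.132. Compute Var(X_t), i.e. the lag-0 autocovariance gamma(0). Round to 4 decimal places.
\gamma(0) = 5.0871

For an MA(q) process X_t = eps_t + sum_i theta_i eps_{t-i} with
Var(eps_t) = sigma^2, the variance is
  gamma(0) = sigma^2 * (1 + sum_i theta_i^2).
  sum_i theta_i^2 = (0.132)^2 = 0.017424.
  gamma(0) = 5 * (1 + 0.017424) = 5 * 1.017424 = 5.08712, which rounds to 5.0871.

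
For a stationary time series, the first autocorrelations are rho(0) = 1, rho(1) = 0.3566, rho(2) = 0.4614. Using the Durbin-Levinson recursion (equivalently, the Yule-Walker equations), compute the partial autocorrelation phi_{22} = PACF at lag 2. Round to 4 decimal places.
\phi_{22} = 0.3829

The PACF at lag k is phi_{kk}, the last component of the solution
to the Yule-Walker system G_k phi = r_k where
  (G_k)_{ij} = rho(|i - j|), (r_k)_i = rho(i), i,j = 1..k.
Equivalently, Durbin-Levinson gives phi_{kk} iteratively:
  phi_{11} = rho(1)
  phi_{kk} = [rho(k) - sum_{j=1..k-1} phi_{k-1,j} rho(k-j)]
            / [1 - sum_{j=1..k-1} phi_{k-1,j} rho(j)],
  phi_{k,j} = phi_{k-1,j} - phi_{kk} phi_{k-1,k-j},  j = 1..k-1.
Step k = 1:
  phi_11 = rho(1) = 0.3566.
Step k = 2:
  phi_22 = [rho(2) - phi_11 rho(1)] / [1 - phi_11 rho(1)] = [0.4614 - (0.3566)(0.3566)] / [1 - (0.3566)(0.3566)]
         = 0.33423644 / 0.87283644 = 0.3829.
Therefore phi_{22} = 0.3829.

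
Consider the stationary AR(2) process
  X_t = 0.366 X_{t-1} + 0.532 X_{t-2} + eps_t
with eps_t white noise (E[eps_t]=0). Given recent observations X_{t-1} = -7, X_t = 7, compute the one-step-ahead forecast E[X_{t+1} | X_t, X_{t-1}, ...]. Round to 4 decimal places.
E[X_{t+1} \mid \mathcal F_t] = -1.1620

For an AR(p) model X_t = c + sum_i phi_i X_{t-i} + eps_t, the
one-step-ahead conditional mean is
  E[X_{t+1} | X_t, ...] = c + sum_i phi_i X_{t+1-i}.
Substitute known values:
  E[X_{t+1} | ...] = (0.366) * (7) + (0.532) * (-7)
                   = -1.1620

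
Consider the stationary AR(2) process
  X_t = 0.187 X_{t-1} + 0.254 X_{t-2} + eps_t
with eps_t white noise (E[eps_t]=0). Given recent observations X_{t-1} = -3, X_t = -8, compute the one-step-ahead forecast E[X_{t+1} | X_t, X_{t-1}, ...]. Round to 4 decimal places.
E[X_{t+1} \mid \mathcal F_t] = -2.2580

For an AR(p) model X_t = c + sum_i phi_i X_{t-i} + eps_t, the
one-step-ahead conditional mean is
  E[X_{t+1} | X_t, ...] = c + sum_i phi_i X_{t+1-i}.
Substitute known values:
  E[X_{t+1} | ...] = (0.187) * (-8) + (0.254) * (-3)
                   = -2.2580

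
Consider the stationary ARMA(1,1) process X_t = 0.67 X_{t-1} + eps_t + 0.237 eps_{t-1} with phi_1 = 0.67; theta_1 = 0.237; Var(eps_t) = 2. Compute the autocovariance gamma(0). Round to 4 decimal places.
\gamma(0) = 4.9855

Multiply the model equation by X_{t-k} and take expectations. With theta_0 = psi_0 = 1 and psi_j the MA(infinity) weights, this gives
  gamma(k) - sum_i phi_i gamma(k-i) = c_k,
  c_k = sigma^2 * sum_{j=k..q} theta_j psi_{j-k}   (c_k = 0 for k > q),
using gamma(-m) = gamma(m).
psi-weights needed (psi_j = theta_j + sum_i phi_i psi_{j-i}):
  psi_1 = theta_1 + phi_1 = 0.237 + (0.67) = 0.907
Right-hand sides:
  c_0 = sigma^2 (1 + theta_1 psi_1) = 2 * (1 + (0.237)(0.907)) = 2 * 1.214959 = 2.429918
  c_1 = sigma^2 theta_1 = 2 * (0.237) = 0.474
  c_2 = 0
Equations for k = 0 and k = 1 (AR order 1):
  gamma(0) = phi_1 gamma(1) + c_0
  gamma(1) = phi_1 gamma(0) + c_1
Substituting the second into the first: gamma(0) (1 - phi_1^2) = c_0 + phi_1 c_1, so
  gamma(0) = (c_0 + phi_1 c_1) / (1 - phi_1^2) = (2.429918 + (0.67)(0.474)) / (1 - (0.67)^2) = 2.747498 / 0.5511 = 4.98548.
Therefore gamma(0) = 4.9855 (to 4 decimal places).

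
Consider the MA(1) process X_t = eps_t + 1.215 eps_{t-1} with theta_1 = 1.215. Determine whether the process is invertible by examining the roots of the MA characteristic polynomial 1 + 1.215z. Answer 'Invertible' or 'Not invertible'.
\text{Not invertible}

The MA(q) characteristic polynomial is P(z) = 1 + 1.215z.
Invertibility requires all roots to lie outside the unit circle, i.e. |z| > 1 for every root.
This is linear in z: 1 + (1.215) z = 0  =>  z = -1/(1.215) = -0.823045,  |z| = 0.823045.
Moduli of all roots: 0.8230.
All moduli strictly greater than 1? No.
Verdict: Not invertible.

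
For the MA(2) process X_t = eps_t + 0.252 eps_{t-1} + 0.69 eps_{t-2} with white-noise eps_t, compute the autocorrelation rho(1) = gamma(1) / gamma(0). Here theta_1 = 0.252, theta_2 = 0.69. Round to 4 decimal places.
\rho(1) = 0.2766

For an MA(q) process with theta_0 = 1, the autocovariance is
  gamma(k) = sigma^2 * sum_{i=0..q-k} theta_i * theta_{i+k},
and rho(k) = gamma(k) / gamma(0). Sigma^2 cancels.
  numerator   = (1)*(0.252) + (0.252)*(0.69) = 0.42588.
  denominator = (1)^2 + (0.252)^2 + (0.69)^2 = 1.539604.
  rho(1) = 0.42588 / 1.539604 = 0.2766.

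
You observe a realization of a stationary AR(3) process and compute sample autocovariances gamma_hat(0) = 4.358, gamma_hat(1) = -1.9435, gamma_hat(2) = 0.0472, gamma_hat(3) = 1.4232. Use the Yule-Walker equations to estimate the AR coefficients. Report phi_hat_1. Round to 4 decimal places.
\hat\phi_{1} = -0.4800

The Yule-Walker equations for an AR(p) process read, in matrix form,
  Gamma_p phi = r_p,   with   (Gamma_p)_{ij} = gamma(|i - j|),
                       (r_p)_i = gamma(i),   i,j = 1..p.
Substitute the sample gammas (Toeplitz matrix and right-hand side of size 3):
  Gamma_p = [[4.358, -1.9435, 0.0472], [-1.9435, 4.358, -1.9435], [0.0472, -1.9435, 4.358]]
  r_p     = [-1.9435, 0.0472, 1.4232]
Written out (R1..R3):
  (R1) 4.358 phi_1 - 1.9435 phi_2 + 0.0472 phi_3 = -1.9435
  (R2) -1.9435 phi_1 + 4.358 phi_2 - 1.9435 phi_3 = 0.0472
  (R3) 0.0472 phi_1 - 1.9435 phi_2 + 4.358 phi_3 = 1.4232
Gaussian elimination:
  R2 <- R2 - (-1.9435/4.358) R1 = R2 - (-0.445961) R1:  3.491274 phi_2 - 1.922451 phi_3 = -0.819526
  R3 <- R3 - (0.0472/4.358) R1 = R3 - (0.010831) R1:  -1.922451 phi_2 + 4.357489 phi_3 = 1.444249
  R3 <- R3 - (-1.922451/3.491274) R2 = R3 - (-0.550644) R2:  3.298902 phi_3 = 0.992982
Back-substitution:
  phi_hat_3 = 0.992982 / 3.298902 = 0.301004
  phi_hat_2 = (-0.819526 - (-1.922451)(0.301004)) / 3.491274 = -0.068989
  phi_hat_1 = (-1.9435 - (-1.9435)(-0.068989) - (0.0472)(0.301004)) / 4.358 = -0.479988
So phi_hat = [-0.4800, -0.0690, 0.3010].
Therefore phi_hat_1 = -0.4800.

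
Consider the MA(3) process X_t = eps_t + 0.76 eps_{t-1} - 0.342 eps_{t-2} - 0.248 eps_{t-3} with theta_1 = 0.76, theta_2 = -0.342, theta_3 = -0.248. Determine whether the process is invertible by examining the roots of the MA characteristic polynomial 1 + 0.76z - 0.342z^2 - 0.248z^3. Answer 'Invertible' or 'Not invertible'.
\text{Invertible}

The MA(q) characteristic polynomial is P(z) = 1 + 0.76z - 0.342z^2 - 0.248z^3.
Invertibility requires all roots to lie outside the unit circle, i.e. |z| > 1 for every root.
Degree 3: look for a simple real root z0 first, then factor out (1 - z/z0) and solve the remaining quadratic.
Testing z0 = -1.25: P(-1.25) = 1 + (0.76)(-1.25) + (-0.342)(-1.25)^2 + (-0.248)(-1.25)^3
  = 1 + (-0.95) + (-0.534375) + (0.484375) = 0.  So z_0 = -1.25 is a root, |z_0| = 1.25.
Divide out the factor (1 + 0.8 z) = (1 - z/z0) (since 1/z0 = -0.8):
  P(z) = (1 + 0.8 z)(1 + (-0.04) z + (-0.31) z^2)
  [check: z-coef -0.04 - (-0.8) = 0.76; z^2-coef -0.31 - (-0.8)(-0.04) = -0.342; z^3-coef -(-0.8)(-0.31) = -0.248.]
Remaining roots from the quadratic factor 1 + (-0.04) z + (-0.31) z^2:
  Set 1 + (-0.04) z + (-0.31) z^2 = 0, i.e. a z^2 + b z + c = 0 with a = -0.31, b = -0.04, c = 1.
  Discriminant D = b^2 - 4ac = (-0.04)^2 - 4*(-0.31)*1 = 0.0016 - (-1.24) = 1.2416.
  D >= 0, so the roots are real: z = (-b +/- sqrt(D)) / (2a) = (0.04 +/- 1.114271) / (-0.62).
    z_1 = (0.04 + 1.114271) / (-0.62) = -1.8617,   |z_1| = 1.8617.
    z_2 = (0.04 - 1.114271) / (-0.62) = 1.7327,   |z_2| = 1.7327.
Moduli of all roots: 1.2500, 1.8617, 1.7327.
All moduli strictly greater than 1? Yes.
Verdict: Invertible.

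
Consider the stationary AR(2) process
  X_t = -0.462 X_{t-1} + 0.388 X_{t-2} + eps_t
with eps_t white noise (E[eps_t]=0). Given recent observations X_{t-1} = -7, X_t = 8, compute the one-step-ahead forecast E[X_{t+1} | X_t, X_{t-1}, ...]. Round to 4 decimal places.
E[X_{t+1} \mid \mathcal F_t] = -6.4120

For an AR(p) model X_t = c + sum_i phi_i X_{t-i} + eps_t, the
one-step-ahead conditional mean is
  E[X_{t+1} | X_t, ...] = c + sum_i phi_i X_{t+1-i}.
Substitute known values:
  E[X_{t+1} | ...] = (-0.462) * (8) + (0.388) * (-7)
                   = -6.4120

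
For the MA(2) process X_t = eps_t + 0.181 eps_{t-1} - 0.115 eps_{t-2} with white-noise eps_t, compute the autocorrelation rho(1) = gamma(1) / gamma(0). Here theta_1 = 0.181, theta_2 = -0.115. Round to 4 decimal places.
\rho(1) = 0.1531

For an MA(q) process with theta_0 = 1, the autocovariance is
  gamma(k) = sigma^2 * sum_{i=0..q-k} theta_i * theta_{i+k},
and rho(k) = gamma(k) / gamma(0). Sigma^2 cancels.
  numerator   = (1)*(0.181) + (0.181)*(-0.115) = 0.160185.
  denominator = (1)^2 + (0.181)^2 + (-0.115)^2 = 1.045986.
  rho(1) = 0.160185 / 1.045986 = 0.1531.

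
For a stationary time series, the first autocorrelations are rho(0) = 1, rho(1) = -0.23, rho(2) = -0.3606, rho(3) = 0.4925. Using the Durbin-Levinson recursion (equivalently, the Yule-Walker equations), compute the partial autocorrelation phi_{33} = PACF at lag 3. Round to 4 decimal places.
\phi_{33} = 0.3560

The PACF at lag k is phi_{kk}, the last component of the solution
to the Yule-Walker system G_k phi = r_k where
  (G_k)_{ij} = rho(|i - j|), (r_k)_i = rho(i), i,j = 1..k.
Equivalently, Durbin-Levinson gives phi_{kk} iteratively:
  phi_{11} = rho(1)
  phi_{kk} = [rho(k) - sum_{j=1..k-1} phi_{k-1,j} rho(k-j)]
            / [1 - sum_{j=1..k-1} phi_{k-1,j} rho(j)],
  phi_{k,j} = phi_{k-1,j} - phi_{kk} phi_{k-1,k-j},  j = 1..k-1.
Step k = 1:
  phi_11 = rho(1) = -0.23.
Step k = 2:
  phi_22 = [rho(2) - phi_11 rho(1)] / [1 - phi_11 rho(1)] = [-0.3606 - (-0.23)(-0.23)] / [1 - (-0.23)(-0.23)]
         = -0.4135 / 0.9471 = -0.436596.
  Update: phi_21 = phi_11 - phi_22 phi_11 = -0.23 - (-0.436596)(-0.23) = -0.330417.
Step k = 3:
  phi_33 = [rho(3) - phi_21 rho(2) - phi_22 rho(1)] / [1 - phi_21 rho(1) - phi_22 rho(2)]
    numerator   = 0.4925 - (-0.330417)(-0.3606) - (-0.436596)(-0.23) = 0.27293454
    denominator = 1 - (-0.330417)(-0.23) - (-0.436596)(-0.3606) = 0.76656759
  phi_33 = 0.27293454 / 0.76656759 = 0.356.
Therefore phi_{33} = 0.3560.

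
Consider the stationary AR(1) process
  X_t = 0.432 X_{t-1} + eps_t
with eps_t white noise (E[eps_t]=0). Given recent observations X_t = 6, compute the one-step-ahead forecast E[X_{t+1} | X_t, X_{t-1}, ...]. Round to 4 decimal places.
E[X_{t+1} \mid \mathcal F_t] = 2.5920

For an AR(p) model X_t = c + sum_i phi_i X_{t-i} + eps_t, the
one-step-ahead conditional mean is
  E[X_{t+1} | X_t, ...] = c + sum_i phi_i X_{t+1-i}.
Substitute known values:
  E[X_{t+1} | ...] = (0.432) * (6)
                   = 2.5920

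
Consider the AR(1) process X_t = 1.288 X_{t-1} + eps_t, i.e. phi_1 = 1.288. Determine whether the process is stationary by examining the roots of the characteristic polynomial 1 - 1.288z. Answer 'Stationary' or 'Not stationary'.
\text{Not stationary}

The AR(p) characteristic polynomial is P(z) = 1 - 1.288z.
Stationarity requires all roots to lie outside the unit circle, i.e. |z| > 1 for every root.
This is linear in z: 1 + (-1.288) z = 0  =>  z = -1/(-1.288) = 0.776398,  |z| = 0.776398.
Moduli of all roots: 0.7764.
All moduli strictly greater than 1? No.
Verdict: Not stationary.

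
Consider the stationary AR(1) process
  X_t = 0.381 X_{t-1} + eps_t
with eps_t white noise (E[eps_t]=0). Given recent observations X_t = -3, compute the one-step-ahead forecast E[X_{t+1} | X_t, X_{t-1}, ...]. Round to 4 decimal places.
E[X_{t+1} \mid \mathcal F_t] = -1.1430

For an AR(p) model X_t = c + sum_i phi_i X_{t-i} + eps_t, the
one-step-ahead conditional mean is
  E[X_{t+1} | X_t, ...] = c + sum_i phi_i X_{t+1-i}.
Substitute known values:
  E[X_{t+1} | ...] = (0.381) * (-3)
                   = -1.1430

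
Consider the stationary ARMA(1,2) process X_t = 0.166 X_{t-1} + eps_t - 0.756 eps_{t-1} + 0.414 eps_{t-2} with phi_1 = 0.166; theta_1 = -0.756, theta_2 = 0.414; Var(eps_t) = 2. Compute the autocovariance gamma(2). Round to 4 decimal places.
\gamma(2) = 0.5759

Multiply the model equation by X_{t-k} and take expectations. With theta_0 = psi_0 = 1 and psi_j the MA(infinity) weights, this gives
  gamma(k) - sum_i phi_i gamma(k-i) = c_k,
  c_k = sigma^2 * sum_{j=k..q} theta_j psi_{j-k}   (c_k = 0 for k > q),
using gamma(-m) = gamma(m).
psi-weights needed (psi_j = theta_j + sum_i phi_i psi_{j-i}):
  psi_1 = theta_1 + phi_1 = -0.756 + (0.166) = -0.59
  psi_2 = theta_2 + phi_1 psi_1 = 0.414 + (0.166)(-0.59) = 0.31606
Right-hand sides:
  c_0 = sigma^2 (1 + theta_1 psi_1 + theta_2 psi_2) = 2 * (1 + (-0.756)(-0.59) + (0.414)(0.31606)) = 2 * 1.576889 = 3.153778
  c_1 = sigma^2 (theta_1 + theta_2 psi_1) = 2 * (-0.756 + (0.414)(-0.59)) = -2.00052
  c_2 = sigma^2 theta_2 = 2 * (0.414) = 0.828
Equations for k = 0 and k = 1 (AR order 1):
  gamma(0) = phi_1 gamma(1) + c_0
  gamma(1) = phi_1 gamma(0) + c_1
Substituting the second into the first: gamma(0) (1 - phi_1^2) = c_0 + phi_1 c_1, so
  gamma(0) = (c_0 + phi_1 c_1) / (1 - phi_1^2) = (3.153778 + (0.166)(-2.00052)) / (1 - (0.166)^2) = 2.821691 / 0.972444 = 2.901649.
  gamma(1) = phi_1 gamma(0) + c_1 = (0.166)(2.901649) + (-2.00052) = -1.518846.
For k = 2: gamma(2) = phi_1 gamma(1) + c_2
  = (0.166)(-1.518846) + (0.828) = 0.575872.
Therefore gamma(2) = 0.5759 (to 4 decimal places).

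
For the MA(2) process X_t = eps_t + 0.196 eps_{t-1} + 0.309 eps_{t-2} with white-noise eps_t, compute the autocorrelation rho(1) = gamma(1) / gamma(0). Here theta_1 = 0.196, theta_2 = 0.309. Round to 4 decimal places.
\rho(1) = 0.2263

For an MA(q) process with theta_0 = 1, the autocovariance is
  gamma(k) = sigma^2 * sum_{i=0..q-k} theta_i * theta_{i+k},
and rho(k) = gamma(k) / gamma(0). Sigma^2 cancels.
  numerator   = (1)*(0.196) + (0.196)*(0.309) = 0.256564.
  denominator = (1)^2 + (0.196)^2 + (0.309)^2 = 1.133897.
  rho(1) = 0.256564 / 1.133897 = 0.2263.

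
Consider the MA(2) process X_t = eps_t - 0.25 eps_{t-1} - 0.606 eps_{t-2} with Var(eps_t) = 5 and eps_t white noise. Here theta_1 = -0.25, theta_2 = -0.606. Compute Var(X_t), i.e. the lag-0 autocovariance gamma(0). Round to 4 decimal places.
\gamma(0) = 7.1487

For an MA(q) process X_t = eps_t + sum_i theta_i eps_{t-i} with
Var(eps_t) = sigma^2, the variance is
  gamma(0) = sigma^2 * (1 + sum_i theta_i^2).
  sum_i theta_i^2 = (-0.25)^2 + (-0.606)^2 = 0.0625 + 0.367236 = 0.429736.
  gamma(0) = 5 * (1 + 0.429736) = 5 * 1.429736 = 7.14868, which rounds to 7.1487.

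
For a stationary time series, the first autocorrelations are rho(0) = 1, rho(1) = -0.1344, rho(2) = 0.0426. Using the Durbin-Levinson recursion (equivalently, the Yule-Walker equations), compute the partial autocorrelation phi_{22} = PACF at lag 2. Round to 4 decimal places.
\phi_{22} = 0.0250

The PACF at lag k is phi_{kk}, the last component of the solution
to the Yule-Walker system G_k phi = r_k where
  (G_k)_{ij} = rho(|i - j|), (r_k)_i = rho(i), i,j = 1..k.
Equivalently, Durbin-Levinson gives phi_{kk} iteratively:
  phi_{11} = rho(1)
  phi_{kk} = [rho(k) - sum_{j=1..k-1} phi_{k-1,j} rho(k-j)]
            / [1 - sum_{j=1..k-1} phi_{k-1,j} rho(j)],
  phi_{k,j} = phi_{k-1,j} - phi_{kk} phi_{k-1,k-j},  j = 1..k-1.
Step k = 1:
  phi_11 = rho(1) = -0.1344.
Step k = 2:
  phi_22 = [rho(2) - phi_11 rho(1)] / [1 - phi_11 rho(1)] = [0.0426 - (-0.1344)(-0.1344)] / [1 - (-0.1344)(-0.1344)]
         = 0.02453664 / 0.98193664 = 0.025.
Therefore phi_{22} = 0.0250.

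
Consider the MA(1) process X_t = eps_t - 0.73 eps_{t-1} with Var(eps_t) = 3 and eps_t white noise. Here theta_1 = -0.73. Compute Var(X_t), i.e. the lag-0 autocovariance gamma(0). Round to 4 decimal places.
\gamma(0) = 4.5987

For an MA(q) process X_t = eps_t + sum_i theta_i eps_{t-i} with
Var(eps_t) = sigma^2, the variance is
  gamma(0) = sigma^2 * (1 + sum_i theta_i^2).
  sum_i theta_i^2 = (-0.73)^2 = 0.5329.
  gamma(0) = 3 * (1 + 0.5329) = 3 * 1.5329 = 4.5987.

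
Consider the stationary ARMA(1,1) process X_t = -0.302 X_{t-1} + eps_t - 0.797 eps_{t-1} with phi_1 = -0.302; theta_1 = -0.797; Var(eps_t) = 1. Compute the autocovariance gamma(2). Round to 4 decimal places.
\gamma(2) = 0.4531

Multiply the model equation by X_{t-k} and take expectations. With theta_0 = psi_0 = 1 and psi_j the MA(infinity) weights, this gives
  gamma(k) - sum_i phi_i gamma(k-i) = c_k,
  c_k = sigma^2 * sum_{j=k..q} theta_j psi_{j-k}   (c_k = 0 for k > q),
using gamma(-m) = gamma(m).
psi-weights needed (psi_j = theta_j + sum_i phi_i psi_{j-i}):
  psi_1 = theta_1 + phi_1 = -0.797 + (-0.302) = -1.099
Right-hand sides:
  c_0 = sigma^2 (1 + theta_1 psi_1) = 1 * (1 + (-0.797)(-1.099)) = 1 * 1.875903 = 1.875903
  c_1 = sigma^2 theta_1 = 1 * (-0.797) = -0.797
  c_2 = 0
Equations for k = 0 and k = 1 (AR order 1):
  gamma(0) = phi_1 gamma(1) + c_0
  gamma(1) = phi_1 gamma(0) + c_1
Substituting the second into the first: gamma(0) (1 - phi_1^2) = c_0 + phi_1 c_1, so
  gamma(0) = (c_0 + phi_1 c_1) / (1 - phi_1^2) = (1.875903 + (-0.302)(-0.797)) / (1 - (-0.302)^2) = 2.116597 / 0.908796 = 2.329012.
  gamma(1) = phi_1 gamma(0) + c_1 = (-0.302)(2.329012) + (-0.797) = -1.500362.
For k = 2 (> q): gamma(2) = phi_1 gamma(1) = (-0.302)(-1.500362) = 0.453109.
Therefore gamma(2) = 0.4531 (to 4 decimal places).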